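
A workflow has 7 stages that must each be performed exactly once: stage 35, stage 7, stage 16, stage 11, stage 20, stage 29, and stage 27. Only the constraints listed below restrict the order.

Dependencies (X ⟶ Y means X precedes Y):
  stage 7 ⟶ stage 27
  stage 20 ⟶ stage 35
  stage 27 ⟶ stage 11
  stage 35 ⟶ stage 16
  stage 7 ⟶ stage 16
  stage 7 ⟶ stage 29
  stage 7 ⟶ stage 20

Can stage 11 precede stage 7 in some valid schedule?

There is a dependency chain stage 7 → stage 27 → stage 11, so stage 11 always comes after stage 7.
Hence stage 11 can never be scheduled before stage 7.

No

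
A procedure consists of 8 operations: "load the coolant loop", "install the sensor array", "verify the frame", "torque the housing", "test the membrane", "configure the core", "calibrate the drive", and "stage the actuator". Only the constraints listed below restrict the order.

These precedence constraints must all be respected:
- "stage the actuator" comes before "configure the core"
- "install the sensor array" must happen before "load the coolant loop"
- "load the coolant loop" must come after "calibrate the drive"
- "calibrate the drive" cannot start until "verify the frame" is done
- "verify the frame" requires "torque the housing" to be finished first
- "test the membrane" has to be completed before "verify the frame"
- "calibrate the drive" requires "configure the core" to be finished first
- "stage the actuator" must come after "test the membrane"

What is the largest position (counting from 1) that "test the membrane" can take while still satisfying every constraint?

3

Every operation that must follow "test the membrane" has to come after it. Tracing all chains starting from "test the membrane", those operations are: "load the coolant loop", "verify the frame", "configure the core", "calibrate the drive", "stage the actuator" — 5 in total.
With 5 mandatory successors out of 8 operations total, the latest slot for "test the membrane" is 8−5 = 3, and it's reachable by doing all non-successors before "test the membrane".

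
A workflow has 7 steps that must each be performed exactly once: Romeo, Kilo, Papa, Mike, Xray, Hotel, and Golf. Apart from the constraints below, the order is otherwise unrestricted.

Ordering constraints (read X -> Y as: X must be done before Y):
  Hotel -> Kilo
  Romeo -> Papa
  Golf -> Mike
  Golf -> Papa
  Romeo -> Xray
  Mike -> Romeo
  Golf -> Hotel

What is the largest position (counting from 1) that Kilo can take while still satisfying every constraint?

7

Kilo has no required successors, so nothing stops it from going last (position 7).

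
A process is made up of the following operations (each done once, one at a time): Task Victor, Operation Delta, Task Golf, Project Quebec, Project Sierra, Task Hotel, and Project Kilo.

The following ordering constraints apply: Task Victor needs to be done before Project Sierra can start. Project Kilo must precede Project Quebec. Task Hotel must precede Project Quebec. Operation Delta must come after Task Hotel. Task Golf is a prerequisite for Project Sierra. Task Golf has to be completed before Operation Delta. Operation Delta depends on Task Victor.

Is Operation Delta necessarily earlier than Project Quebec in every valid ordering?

No

Nothing in the constraints links Operation Delta and Project Quebec; they are unordered relative to each other.
So Operation Delta can come before Project Quebec or after — it is not forced.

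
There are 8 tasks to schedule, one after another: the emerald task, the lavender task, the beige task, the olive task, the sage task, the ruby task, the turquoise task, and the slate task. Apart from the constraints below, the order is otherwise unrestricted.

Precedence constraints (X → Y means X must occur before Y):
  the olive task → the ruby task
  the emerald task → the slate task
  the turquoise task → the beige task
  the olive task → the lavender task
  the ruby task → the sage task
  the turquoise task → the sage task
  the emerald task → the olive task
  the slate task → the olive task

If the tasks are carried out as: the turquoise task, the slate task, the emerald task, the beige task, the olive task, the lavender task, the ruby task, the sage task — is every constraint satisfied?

No

The sequence places the slate task ahead of the emerald task.
That contradicts the constraint that the emerald task must precede the slate task.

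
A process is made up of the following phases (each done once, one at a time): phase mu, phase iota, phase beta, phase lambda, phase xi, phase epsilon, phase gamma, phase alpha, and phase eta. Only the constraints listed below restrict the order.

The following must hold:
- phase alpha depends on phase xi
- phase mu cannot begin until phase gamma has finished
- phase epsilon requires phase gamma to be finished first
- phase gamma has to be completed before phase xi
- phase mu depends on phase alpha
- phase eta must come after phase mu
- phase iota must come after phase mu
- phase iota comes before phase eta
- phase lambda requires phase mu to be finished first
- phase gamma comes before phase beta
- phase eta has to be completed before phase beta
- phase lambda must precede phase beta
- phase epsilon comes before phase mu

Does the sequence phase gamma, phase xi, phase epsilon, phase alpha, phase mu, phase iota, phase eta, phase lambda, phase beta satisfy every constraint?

Checking each listed constraint against this order: for instance, phase gamma is in position 1 and phase beta in position 9, so that constraint holds — and the remaining constraints check out the same way.

Yes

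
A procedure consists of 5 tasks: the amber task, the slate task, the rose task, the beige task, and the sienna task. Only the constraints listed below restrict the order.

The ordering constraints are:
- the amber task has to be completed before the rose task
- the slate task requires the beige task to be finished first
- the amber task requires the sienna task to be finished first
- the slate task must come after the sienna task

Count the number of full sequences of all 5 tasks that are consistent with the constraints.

9

The tasks with no prerequisites are the beige task, the sienna task; any of them can be placed first.
Enumerating by repeatedly choosing an available task (one whose prerequisites are all placed) gives 9 distinct complete orderings.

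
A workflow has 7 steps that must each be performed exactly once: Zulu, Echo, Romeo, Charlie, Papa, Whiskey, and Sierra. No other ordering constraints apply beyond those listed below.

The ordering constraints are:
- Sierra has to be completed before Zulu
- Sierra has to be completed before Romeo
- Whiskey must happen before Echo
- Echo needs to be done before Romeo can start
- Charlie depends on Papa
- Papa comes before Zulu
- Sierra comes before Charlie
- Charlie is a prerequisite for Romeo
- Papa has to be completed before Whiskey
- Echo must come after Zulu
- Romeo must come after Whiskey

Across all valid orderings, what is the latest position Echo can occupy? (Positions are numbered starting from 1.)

The only step forced after Echo (directly or by a chain) is Romeo.
So at least 1 step follows Echo, putting Echo no later than position 6. That position is achievable by scheduling everything else first.

6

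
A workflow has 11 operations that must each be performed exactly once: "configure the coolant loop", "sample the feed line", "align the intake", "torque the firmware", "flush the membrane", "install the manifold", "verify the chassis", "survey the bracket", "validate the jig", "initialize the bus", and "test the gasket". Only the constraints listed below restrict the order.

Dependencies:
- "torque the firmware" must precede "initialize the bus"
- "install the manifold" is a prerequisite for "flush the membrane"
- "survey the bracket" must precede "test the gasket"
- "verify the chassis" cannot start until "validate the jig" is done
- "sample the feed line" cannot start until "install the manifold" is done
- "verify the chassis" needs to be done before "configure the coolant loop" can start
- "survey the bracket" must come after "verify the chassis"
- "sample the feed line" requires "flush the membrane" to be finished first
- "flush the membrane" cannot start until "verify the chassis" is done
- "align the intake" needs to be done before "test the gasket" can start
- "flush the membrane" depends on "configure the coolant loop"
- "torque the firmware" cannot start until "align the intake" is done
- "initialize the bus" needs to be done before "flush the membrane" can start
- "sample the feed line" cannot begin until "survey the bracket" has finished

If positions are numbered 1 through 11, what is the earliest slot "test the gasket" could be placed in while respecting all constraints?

5

Every operation that must precede "test the gasket" has to come before it. Tracing all chains that end at "test the gasket", those operations are: "align the intake", "verify the chassis", "survey the bracket", "validate the jig" — 4 in total.
So at minimum 4 operations come before "test the gasket", putting "test the gasket" no earlier than position 5. That position is achievable by scheduling exactly those predecessors first.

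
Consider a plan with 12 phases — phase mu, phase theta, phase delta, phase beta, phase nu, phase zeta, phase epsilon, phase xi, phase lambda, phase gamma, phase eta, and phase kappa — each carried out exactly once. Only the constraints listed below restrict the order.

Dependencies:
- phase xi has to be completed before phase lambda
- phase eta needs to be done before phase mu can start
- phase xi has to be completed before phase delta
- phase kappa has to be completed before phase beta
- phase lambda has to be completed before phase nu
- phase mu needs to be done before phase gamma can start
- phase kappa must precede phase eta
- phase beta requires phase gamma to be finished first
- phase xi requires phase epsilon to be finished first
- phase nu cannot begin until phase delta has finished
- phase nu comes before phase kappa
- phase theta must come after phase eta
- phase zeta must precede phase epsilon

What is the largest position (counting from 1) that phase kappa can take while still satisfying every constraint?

7

The phases that are forced after phase kappa, directly or by a chain of constraints, are phase mu, phase theta, phase beta, phase gamma, phase eta. That's 5 phases.
So at least 5 phases follow phase kappa, putting phase kappa no later than position 7. That position is achievable by scheduling everything else first.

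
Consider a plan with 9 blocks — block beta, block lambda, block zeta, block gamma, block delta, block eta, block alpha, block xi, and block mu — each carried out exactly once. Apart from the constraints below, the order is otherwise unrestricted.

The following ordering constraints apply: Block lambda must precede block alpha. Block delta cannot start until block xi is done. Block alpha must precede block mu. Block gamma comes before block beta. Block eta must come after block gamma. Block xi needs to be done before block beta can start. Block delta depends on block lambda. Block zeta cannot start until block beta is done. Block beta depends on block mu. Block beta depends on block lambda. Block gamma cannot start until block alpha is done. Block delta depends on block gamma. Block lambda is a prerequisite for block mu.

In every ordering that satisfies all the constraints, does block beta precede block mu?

There is a chain block mu → block beta, which puts block mu before block beta.
So block beta never precedes block mu.

No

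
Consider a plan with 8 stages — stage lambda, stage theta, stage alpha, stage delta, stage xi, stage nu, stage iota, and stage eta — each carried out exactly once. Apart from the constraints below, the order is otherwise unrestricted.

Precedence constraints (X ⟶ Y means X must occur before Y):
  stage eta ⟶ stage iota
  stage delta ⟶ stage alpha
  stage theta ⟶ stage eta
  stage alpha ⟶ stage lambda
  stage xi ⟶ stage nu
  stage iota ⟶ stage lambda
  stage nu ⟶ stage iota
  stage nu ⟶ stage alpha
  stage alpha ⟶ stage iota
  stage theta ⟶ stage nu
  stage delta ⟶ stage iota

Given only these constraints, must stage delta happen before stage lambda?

Yes

There is a constraint chain stage delta → stage alpha → stage lambda.
So stage delta must precede stage lambda in any valid ordering.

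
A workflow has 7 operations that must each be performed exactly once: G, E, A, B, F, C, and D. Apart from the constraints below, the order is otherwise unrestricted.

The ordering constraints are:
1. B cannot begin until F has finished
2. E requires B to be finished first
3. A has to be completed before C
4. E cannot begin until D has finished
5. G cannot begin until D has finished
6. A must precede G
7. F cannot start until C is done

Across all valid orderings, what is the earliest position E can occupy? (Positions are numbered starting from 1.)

Every operation that must precede E has to come before it. Tracing all chains that end at E, those operations are: A, B, F, C, D — 5 in total.
So at minimum 5 operations come before E, putting E no earlier than position 6. That position is achievable by scheduling exactly those predecessors first.

6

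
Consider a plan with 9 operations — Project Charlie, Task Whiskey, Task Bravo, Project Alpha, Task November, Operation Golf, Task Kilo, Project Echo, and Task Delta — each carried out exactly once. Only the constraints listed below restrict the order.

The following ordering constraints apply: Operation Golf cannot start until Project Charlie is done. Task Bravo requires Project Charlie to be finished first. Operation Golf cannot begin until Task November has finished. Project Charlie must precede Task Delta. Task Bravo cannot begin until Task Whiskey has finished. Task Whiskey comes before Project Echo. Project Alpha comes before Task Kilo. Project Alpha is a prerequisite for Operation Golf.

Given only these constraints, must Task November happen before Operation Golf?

Following the dependencies: Task November → Operation Golf.
Hence Task November necessarily comes before Operation Golf.

Yes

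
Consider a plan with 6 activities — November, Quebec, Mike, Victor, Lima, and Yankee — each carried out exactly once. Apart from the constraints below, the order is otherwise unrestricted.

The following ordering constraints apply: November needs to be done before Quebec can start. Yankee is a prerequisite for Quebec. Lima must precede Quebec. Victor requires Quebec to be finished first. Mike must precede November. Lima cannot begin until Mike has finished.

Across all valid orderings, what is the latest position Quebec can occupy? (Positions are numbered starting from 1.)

The only activity forced after Quebec (directly or by a chain) is Victor.
With 1 mandatory successor out of 6 activities total, the latest slot for Quebec is 6−1 = 5, and it's reachable by doing all non-successors before Quebec.

5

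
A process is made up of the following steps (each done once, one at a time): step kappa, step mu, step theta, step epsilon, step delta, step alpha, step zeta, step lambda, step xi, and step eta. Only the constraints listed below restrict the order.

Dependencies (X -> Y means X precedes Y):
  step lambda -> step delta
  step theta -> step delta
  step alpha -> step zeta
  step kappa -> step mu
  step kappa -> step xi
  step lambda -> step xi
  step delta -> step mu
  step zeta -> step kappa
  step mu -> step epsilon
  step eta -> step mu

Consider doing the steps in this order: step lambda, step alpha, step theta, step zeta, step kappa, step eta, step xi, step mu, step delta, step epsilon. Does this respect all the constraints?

No

In the proposed order, step mu appears before step delta.
But one of the constraints requires step delta before step mu, so this ordering violates it.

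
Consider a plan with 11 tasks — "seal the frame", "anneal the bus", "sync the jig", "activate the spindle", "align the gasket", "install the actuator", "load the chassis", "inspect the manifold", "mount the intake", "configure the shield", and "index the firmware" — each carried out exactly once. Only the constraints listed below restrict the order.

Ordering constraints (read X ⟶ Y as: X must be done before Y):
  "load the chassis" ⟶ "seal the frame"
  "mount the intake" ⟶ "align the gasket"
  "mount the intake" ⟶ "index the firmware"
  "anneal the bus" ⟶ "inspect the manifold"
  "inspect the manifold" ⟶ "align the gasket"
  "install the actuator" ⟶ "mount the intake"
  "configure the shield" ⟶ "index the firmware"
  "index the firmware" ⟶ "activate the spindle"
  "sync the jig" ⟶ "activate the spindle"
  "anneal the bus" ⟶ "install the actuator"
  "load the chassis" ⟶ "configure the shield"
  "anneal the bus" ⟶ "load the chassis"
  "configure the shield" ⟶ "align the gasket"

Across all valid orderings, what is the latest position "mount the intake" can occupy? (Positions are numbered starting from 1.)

8

Following every chain forward from "mount the intake", the tasks that must come later are "activate the spindle", "align the gasket", "index the firmware" — 3 of them.
So at least 3 tasks follow "mount the intake", putting "mount the intake" no later than position 8. That position is achievable by scheduling everything else first.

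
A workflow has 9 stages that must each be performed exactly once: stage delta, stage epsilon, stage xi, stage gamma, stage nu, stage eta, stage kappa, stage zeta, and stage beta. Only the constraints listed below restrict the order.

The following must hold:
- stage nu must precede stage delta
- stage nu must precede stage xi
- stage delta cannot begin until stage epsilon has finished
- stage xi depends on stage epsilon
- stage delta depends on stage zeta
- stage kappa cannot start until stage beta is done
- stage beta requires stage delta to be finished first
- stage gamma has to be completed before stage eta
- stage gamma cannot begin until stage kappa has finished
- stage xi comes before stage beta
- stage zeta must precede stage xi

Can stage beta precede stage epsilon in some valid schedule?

The constraints give a chain stage epsilon → stage delta → stage beta, which forces stage epsilon before stage beta.
So no valid ordering can have stage beta before stage epsilon.

No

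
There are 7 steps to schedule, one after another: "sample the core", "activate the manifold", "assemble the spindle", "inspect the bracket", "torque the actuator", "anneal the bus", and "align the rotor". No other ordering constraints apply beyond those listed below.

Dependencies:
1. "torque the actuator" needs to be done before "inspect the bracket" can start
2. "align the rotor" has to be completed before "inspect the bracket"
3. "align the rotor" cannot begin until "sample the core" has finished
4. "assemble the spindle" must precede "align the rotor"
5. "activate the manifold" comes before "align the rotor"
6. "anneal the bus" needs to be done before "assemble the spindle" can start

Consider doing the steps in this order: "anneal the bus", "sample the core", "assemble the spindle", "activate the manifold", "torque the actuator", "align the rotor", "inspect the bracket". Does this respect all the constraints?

Yes

Going through the constraints one by one, each required predecessor appears earlier in the sequence than its dependent — e.g. "sample the core" (position 2) is before "align the rotor" (position 6), as required.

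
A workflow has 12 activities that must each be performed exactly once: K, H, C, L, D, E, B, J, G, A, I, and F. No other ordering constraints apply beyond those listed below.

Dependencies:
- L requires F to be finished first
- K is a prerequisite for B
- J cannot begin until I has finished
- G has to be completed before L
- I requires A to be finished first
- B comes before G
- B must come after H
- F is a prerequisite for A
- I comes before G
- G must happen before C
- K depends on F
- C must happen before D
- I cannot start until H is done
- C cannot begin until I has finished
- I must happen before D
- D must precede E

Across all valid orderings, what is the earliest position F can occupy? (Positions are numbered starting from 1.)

No constraint forces any other activity before F, so it can be placed first.

1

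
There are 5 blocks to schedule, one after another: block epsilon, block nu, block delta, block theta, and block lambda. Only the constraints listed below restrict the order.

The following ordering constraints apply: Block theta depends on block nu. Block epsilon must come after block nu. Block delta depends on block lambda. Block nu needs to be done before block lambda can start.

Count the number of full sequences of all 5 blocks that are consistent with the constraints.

12

Block nu is the only block with nothing required before it, so every ordering starts there.
Counting all ways to extend the partial order to a total order gives 12.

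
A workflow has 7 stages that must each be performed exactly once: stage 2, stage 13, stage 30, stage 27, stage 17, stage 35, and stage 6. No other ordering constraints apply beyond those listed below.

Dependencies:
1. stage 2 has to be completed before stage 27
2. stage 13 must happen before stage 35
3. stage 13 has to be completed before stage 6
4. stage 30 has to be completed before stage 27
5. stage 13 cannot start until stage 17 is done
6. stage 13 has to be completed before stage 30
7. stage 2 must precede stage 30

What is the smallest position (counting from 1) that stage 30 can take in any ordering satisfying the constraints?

Working backwards through the constraints from stage 30, its full set of required predecessors is stage 2, stage 13, stage 17 — 3 of them.
With 3 mandatory predecessors, the earliest stage 30 can sit is position 3+1 = 4, and placing just those 3 first achieves it.

4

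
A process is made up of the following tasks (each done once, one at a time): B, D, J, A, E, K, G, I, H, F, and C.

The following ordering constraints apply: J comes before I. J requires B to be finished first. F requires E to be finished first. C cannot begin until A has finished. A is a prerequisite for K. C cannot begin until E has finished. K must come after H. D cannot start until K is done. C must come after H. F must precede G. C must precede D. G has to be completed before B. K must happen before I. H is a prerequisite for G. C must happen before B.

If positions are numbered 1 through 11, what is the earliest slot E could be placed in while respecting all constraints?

E has no prerequisites at all, so it can go in position 1.

1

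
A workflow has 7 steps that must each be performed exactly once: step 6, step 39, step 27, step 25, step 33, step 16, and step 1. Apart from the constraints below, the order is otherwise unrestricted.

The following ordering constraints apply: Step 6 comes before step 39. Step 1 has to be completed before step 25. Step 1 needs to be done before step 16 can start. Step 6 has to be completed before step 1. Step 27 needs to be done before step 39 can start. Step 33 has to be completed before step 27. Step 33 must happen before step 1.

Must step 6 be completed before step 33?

No

No chain of constraints connects step 6 to step 33 in either direction.
There exist valid orderings with step 33 before step 6, so step 6 is not required to come first.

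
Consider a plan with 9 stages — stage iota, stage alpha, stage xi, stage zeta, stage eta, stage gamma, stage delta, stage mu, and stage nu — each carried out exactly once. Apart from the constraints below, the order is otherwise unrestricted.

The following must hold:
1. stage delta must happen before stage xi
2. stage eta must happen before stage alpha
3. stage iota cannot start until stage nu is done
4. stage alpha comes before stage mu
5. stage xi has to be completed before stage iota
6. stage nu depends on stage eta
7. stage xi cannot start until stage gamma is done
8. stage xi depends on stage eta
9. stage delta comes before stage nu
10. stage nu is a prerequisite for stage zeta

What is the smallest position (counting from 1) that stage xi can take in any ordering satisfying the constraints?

4

The stages that are forced before stage xi, directly or transitively, are stage eta, stage gamma, stage delta. That's 3 stages.
With 3 mandatory predecessors, the earliest stage xi can sit is position 3+1 = 4, and placing just those 3 first achieves it.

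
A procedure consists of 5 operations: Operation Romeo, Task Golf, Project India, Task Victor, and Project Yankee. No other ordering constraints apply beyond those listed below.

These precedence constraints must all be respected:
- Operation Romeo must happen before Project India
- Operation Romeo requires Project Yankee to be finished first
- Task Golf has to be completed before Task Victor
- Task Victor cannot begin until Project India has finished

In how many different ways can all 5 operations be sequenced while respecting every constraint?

4

2 operations have no prerequisites (Task Golf, Project Yankee), so any of them could come first.
Enumerating by repeatedly choosing an available operation (one whose prerequisites are all placed) gives 4 distinct complete orderings.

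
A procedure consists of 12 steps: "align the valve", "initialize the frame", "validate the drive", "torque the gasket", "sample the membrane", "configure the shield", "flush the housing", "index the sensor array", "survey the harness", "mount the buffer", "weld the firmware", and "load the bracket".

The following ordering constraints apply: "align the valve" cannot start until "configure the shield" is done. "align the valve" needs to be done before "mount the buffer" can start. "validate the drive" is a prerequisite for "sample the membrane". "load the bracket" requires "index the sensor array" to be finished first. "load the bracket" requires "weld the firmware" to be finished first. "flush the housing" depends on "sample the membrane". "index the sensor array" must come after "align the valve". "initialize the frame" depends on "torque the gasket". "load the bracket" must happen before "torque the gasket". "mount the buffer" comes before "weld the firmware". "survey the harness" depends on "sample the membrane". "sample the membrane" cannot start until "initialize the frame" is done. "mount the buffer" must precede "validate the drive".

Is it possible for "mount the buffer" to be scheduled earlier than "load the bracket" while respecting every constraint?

Yes

The constraints force "mount the buffer" before "load the bracket", so yes — every valid ordering has "mount the buffer" earlier.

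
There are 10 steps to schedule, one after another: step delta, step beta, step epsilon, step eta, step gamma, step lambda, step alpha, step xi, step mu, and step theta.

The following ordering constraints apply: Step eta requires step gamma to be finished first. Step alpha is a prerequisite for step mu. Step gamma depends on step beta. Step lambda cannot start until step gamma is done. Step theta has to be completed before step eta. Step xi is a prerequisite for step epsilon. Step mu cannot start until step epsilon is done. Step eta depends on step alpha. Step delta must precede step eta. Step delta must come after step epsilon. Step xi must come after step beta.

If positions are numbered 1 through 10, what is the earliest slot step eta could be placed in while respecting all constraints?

8

Every step that must precede step eta has to come before it. Tracing all chains that end at step eta, those steps are: step delta, step beta, step epsilon, step gamma, step alpha, step xi, step theta — 7 in total.
With 7 mandatory predecessors, the earliest step eta can sit is position 7+1 = 8, and placing just those 7 first achieves it.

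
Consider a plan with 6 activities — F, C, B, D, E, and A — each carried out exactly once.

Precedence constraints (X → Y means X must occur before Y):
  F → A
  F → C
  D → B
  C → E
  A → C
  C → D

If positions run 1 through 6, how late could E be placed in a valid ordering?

6

E has no required successors, so nothing stops it from going last (position 6).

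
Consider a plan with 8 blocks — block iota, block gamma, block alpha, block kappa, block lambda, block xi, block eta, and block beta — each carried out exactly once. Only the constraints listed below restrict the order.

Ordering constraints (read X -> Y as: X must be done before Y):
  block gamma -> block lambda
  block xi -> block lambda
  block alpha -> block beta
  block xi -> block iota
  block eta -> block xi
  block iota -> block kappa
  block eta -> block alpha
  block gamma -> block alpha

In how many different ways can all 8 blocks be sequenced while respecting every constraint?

2 blocks have no prerequisites (block gamma, block eta), so any of them could come first.
Systematically extending each partial ordering one block at a time and counting, there are 135 complete orderings.

135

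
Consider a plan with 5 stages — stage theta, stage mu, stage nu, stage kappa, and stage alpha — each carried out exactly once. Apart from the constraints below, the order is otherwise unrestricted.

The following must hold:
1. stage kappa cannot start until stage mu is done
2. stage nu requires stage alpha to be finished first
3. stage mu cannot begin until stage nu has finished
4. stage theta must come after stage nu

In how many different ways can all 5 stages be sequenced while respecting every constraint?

Stage alpha is the only stage with nothing required before it, so every ordering starts there.
Enumerating by repeatedly choosing an available stage (one whose prerequisites are all placed) gives 3 distinct complete orderings.

3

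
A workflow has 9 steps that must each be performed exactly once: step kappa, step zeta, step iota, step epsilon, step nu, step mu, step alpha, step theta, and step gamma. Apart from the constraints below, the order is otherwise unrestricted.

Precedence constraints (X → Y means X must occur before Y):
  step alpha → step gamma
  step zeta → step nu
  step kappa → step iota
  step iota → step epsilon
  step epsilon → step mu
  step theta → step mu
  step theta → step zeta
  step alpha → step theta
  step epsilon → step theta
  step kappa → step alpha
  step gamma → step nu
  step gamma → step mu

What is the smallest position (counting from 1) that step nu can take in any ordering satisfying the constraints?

8

The steps that are forced before step nu, directly or transitively, are step kappa, step zeta, step iota, step epsilon, step alpha, step theta, step gamma. That's 7 steps.
With 7 mandatory predecessors, the earliest step nu can sit is position 7+1 = 8, and placing just those 7 first achieves it.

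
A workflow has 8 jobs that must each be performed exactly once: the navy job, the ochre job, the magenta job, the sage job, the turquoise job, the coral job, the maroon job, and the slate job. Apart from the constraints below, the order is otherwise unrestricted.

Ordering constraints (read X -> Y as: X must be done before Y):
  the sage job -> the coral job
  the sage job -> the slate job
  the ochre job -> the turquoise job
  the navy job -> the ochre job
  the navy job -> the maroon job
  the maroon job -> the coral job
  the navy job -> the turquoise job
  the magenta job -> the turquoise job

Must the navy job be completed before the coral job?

Yes

Following the dependencies: the navy job → the maroon job → the coral job.
So the navy job must precede the coral job in any valid ordering.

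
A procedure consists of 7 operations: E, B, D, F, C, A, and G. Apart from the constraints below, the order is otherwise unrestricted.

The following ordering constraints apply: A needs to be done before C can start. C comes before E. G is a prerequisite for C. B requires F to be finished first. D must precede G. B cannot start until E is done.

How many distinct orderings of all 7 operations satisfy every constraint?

18

The operations with no prerequisites are D, F, A; any of them can be placed first.
Systematically extending each partial ordering one operation at a time and counting, there are 18 complete orderings.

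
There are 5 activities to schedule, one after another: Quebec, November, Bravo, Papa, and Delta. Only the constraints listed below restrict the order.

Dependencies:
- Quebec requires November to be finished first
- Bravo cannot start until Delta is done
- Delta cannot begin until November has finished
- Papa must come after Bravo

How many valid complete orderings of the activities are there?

Only November has no prerequisites, so it must go first.
Systematically extending each partial ordering one activity at a time and counting, there are 4 complete orderings.

4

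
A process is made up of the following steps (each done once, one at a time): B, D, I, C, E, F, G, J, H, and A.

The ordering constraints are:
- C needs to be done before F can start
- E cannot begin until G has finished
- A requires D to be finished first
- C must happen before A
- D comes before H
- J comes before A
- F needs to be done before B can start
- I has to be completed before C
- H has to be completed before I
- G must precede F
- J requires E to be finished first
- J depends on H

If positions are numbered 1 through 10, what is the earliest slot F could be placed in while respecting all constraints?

6

Every step that must precede F has to come before it. Tracing all chains that end at F, those steps are: D, I, C, G, H — 5 in total.
So at minimum 5 steps come before F, putting F no earlier than position 6. That position is achievable by scheduling exactly those predecessors first.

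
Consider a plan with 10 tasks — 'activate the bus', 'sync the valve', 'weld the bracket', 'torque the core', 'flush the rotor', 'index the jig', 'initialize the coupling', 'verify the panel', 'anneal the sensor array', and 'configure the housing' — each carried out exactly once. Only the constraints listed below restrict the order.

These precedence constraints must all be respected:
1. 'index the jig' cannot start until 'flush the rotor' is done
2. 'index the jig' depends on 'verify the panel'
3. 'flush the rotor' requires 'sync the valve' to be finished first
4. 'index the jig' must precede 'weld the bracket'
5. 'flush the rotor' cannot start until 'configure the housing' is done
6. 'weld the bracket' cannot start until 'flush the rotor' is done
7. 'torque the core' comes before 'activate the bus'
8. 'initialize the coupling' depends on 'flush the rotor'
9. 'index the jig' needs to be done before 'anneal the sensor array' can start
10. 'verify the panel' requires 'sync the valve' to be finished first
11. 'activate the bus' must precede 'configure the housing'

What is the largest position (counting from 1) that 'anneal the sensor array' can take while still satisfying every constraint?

Nothing depends on 'anneal the sensor array', so it can be the final task, position 10.

10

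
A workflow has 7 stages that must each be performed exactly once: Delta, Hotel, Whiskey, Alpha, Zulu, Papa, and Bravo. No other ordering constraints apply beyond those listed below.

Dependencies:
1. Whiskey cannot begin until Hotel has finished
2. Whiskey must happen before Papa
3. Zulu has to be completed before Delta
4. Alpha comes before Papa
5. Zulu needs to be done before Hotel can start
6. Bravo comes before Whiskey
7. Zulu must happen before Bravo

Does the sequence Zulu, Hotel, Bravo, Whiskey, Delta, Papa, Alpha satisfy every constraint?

In the proposed order, Papa appears before Alpha.
Since Alpha is required before Papa, the ordering is invalid.

No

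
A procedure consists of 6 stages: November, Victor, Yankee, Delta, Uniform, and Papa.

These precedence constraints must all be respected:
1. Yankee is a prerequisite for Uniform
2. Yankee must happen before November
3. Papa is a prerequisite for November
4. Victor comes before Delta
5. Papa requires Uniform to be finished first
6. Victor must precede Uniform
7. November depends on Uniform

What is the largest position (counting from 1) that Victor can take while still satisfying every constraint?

The stages that are forced after Victor, directly or by a chain of constraints, are November, Delta, Uniform, Papa. That's 4 stages.
So at least 4 stages follow Victor, putting Victor no later than position 2. That position is achievable by scheduling everything else first.

2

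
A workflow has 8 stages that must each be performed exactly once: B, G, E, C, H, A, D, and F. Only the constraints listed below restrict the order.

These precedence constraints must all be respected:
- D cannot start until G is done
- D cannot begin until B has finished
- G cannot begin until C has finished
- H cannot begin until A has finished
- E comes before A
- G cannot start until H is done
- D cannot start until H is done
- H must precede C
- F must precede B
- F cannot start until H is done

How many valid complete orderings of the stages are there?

Only E has no prerequisites, so it must go first.
Systematically extending each partial ordering one stage at a time and counting, there are 6 complete orderings.

6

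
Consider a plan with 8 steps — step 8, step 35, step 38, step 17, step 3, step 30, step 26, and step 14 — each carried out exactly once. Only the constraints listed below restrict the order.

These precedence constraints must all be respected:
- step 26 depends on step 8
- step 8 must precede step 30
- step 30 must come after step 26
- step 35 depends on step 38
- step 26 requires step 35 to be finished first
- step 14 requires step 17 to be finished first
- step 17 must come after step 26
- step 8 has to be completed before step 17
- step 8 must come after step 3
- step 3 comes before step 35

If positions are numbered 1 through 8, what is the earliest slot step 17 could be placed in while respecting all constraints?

6

Working backwards through the constraints from step 17, its full set of required predecessors is step 8, step 35, step 38, step 3, step 26 — 5 of them.
With 5 mandatory predecessors, the earliest step 17 can sit is position 5+1 = 6, and placing just those 5 first achieves it.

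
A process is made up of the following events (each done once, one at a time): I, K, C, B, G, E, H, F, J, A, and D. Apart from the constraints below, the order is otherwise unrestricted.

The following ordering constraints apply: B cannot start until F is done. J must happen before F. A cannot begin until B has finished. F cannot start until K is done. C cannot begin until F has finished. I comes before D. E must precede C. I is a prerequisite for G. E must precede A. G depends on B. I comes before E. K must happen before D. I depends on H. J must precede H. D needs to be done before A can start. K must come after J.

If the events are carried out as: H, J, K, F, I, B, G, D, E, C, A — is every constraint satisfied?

The sequence places H ahead of J.
Since J is required before H, the ordering is invalid.

No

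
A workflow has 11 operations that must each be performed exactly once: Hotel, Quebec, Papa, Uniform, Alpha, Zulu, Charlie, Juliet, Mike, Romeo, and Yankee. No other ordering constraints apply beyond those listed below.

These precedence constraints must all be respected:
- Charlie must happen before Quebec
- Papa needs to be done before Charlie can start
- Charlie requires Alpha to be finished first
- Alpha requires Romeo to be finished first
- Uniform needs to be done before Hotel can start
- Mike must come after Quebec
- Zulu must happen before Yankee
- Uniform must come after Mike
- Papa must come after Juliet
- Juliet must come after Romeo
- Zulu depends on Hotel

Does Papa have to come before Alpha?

No

Papa and Alpha are not related by any chain of constraints.
There exist valid orderings with Alpha before Papa, so Papa is not required to come first.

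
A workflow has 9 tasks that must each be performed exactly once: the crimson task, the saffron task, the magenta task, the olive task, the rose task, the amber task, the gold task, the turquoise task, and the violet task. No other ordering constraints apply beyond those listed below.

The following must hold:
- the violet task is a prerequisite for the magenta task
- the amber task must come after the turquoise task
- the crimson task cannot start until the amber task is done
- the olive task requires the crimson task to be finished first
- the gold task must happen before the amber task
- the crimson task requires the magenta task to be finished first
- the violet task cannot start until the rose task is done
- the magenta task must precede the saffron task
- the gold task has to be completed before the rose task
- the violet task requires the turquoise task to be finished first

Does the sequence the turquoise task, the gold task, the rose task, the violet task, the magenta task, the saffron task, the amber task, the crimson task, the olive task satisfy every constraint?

Every stated constraint is respected: the turquoise task sits at position 1, ahead of the amber task at position 7, and each of the other listed pairs likewise has the predecessor earlier in the sequence.

Yes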